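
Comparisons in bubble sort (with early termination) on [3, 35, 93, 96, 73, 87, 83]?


Algorithm: bubble sort (with early termination)
Input: [3, 35, 93, 96, 73, 87, 83]
Sorted: [3, 35, 73, 83, 87, 93, 96]

18


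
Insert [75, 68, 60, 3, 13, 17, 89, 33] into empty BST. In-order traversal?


Insert 75: root
Insert 68: L from 75
Insert 60: L from 75 -> L from 68
Insert 3: L from 75 -> L from 68 -> L from 60
Insert 13: L from 75 -> L from 68 -> L from 60 -> R from 3
Insert 17: L from 75 -> L from 68 -> L from 60 -> R from 3 -> R from 13
Insert 89: R from 75
Insert 33: L from 75 -> L from 68 -> L from 60 -> R from 3 -> R from 13 -> R from 17

In-order: [3, 13, 17, 33, 60, 68, 75, 89]


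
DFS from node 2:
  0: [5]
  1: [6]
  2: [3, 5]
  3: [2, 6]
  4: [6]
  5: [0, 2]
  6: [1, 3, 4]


Visit 2, push [5, 3]
Visit 3, push [6]
Visit 6, push [4, 1]
Visit 1, push []
Visit 4, push []
Visit 5, push [0]
Visit 0, push []

DFS order: [2, 3, 6, 1, 4, 5, 0]


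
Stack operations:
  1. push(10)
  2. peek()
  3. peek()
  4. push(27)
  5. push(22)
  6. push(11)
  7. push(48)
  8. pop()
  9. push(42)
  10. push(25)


push(10) -> [10]
peek()->10
peek()->10
push(27) -> [10, 27]
push(22) -> [10, 27, 22]
push(11) -> [10, 27, 22, 11]
push(48) -> [10, 27, 22, 11, 48]
pop()->48, [10, 27, 22, 11]
push(42) -> [10, 27, 22, 11, 42]
push(25) -> [10, 27, 22, 11, 42, 25]

Final stack: [10, 27, 22, 11, 42, 25]


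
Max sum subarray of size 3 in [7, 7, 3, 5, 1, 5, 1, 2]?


[0:3]: 17
[1:4]: 15
[2:5]: 9
[3:6]: 11
[4:7]: 7
[5:8]: 8

Max: 17 at [0:3]


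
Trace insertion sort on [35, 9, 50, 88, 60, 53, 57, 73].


Initial: [35, 9, 50, 88, 60, 53, 57, 73]
Insert 9: [9, 35, 50, 88, 60, 53, 57, 73]
Insert 50: [9, 35, 50, 88, 60, 53, 57, 73]
Insert 88: [9, 35, 50, 88, 60, 53, 57, 73]
Insert 60: [9, 35, 50, 60, 88, 53, 57, 73]
Insert 53: [9, 35, 50, 53, 60, 88, 57, 73]
Insert 57: [9, 35, 50, 53, 57, 60, 88, 73]
Insert 73: [9, 35, 50, 53, 57, 60, 73, 88]

Sorted: [9, 35, 50, 53, 57, 60, 73, 88]


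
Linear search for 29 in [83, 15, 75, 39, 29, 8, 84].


i=0: 83!=29
i=1: 15!=29
i=2: 75!=29
i=3: 39!=29
i=4: 29==29 found!

Found at 4, 5 comps


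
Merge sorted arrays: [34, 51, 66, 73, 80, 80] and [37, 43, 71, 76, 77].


Take 34 from A
Take 37 from B
Take 43 from B
Take 51 from A
Take 66 from A
Take 71 from B
Take 73 from A
Take 76 from B
Take 77 from B

Merged: [34, 37, 43, 51, 66, 71, 73, 76, 77, 80, 80]


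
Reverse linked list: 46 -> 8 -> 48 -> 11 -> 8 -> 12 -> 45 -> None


Step 1: curr=46, set curr.next=prev(None) | reversed so far: 46
Step 2: curr=8, set curr.next=prev(46) | reversed so far: 8 -> 46
Step 3: curr=48, set curr.next=prev(8) | reversed so far: 48 -> 8 -> 46
Step 4: curr=11, set curr.next=prev(48) | reversed so far: 11 -> 48 -> 8 -> 46
Step 5: curr=8, set curr.next=prev(11) | reversed so far: 8 -> 11 -> 48 -> 8 -> 46
Step 6: curr=12, set curr.next=prev(8) | reversed so far: 12 -> 8 -> 11 -> 48 -> 8 -> 46
Step 7: curr=45, set curr.next=prev(12) | reversed so far: 45 -> 12 -> 8 -> 11 -> 48 -> 8 -> 46

45 -> 12 -> 8 -> 11 -> 48 -> 8 -> 46 -> None


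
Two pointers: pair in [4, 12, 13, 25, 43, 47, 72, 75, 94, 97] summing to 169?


lo=0(4)+hi=9(97)=101
lo=1(12)+hi=9(97)=109
lo=2(13)+hi=9(97)=110
lo=3(25)+hi=9(97)=122
lo=4(43)+hi=9(97)=140
lo=5(47)+hi=9(97)=144
lo=6(72)+hi=9(97)=169

Yes: 72+97=169


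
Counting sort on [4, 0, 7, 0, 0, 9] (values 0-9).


Input: [4, 0, 7, 0, 0, 9]
Counts: [3, 0, 0, 0, 1, 0, 0, 1, 0, 1]

Sorted: [0, 0, 0, 4, 7, 9]


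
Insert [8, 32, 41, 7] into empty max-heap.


Insert 8: [8]
Insert 32: [32, 8]
Insert 41: [41, 8, 32]
Insert 7: [41, 8, 32, 7]

Final heap: [41, 8, 32, 7]


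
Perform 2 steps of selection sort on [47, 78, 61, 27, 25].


Initial: [47, 78, 61, 27, 25]
Step 1: min=25 at 4
  Swap: [25, 78, 61, 27, 47]
Step 2: min=27 at 3
  Swap: [25, 27, 61, 78, 47]

After 2 steps: [25, 27, 61, 78, 47]


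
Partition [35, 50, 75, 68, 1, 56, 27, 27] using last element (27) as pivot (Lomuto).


Pivot: 27
  1 <= 27: swap -> [1, 50, 75, 68, 35, 56, 27, 27]
  27 <= 27: swap -> [1, 27, 75, 68, 35, 56, 50, 27]
Place pivot at 2: [1, 27, 27, 68, 35, 56, 50, 75]

Partitioned: [1, 27, 27, 68, 35, 56, 50, 75]


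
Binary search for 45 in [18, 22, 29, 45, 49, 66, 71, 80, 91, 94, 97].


Step 1: lo=0, hi=10, mid=5, val=66
Step 2: lo=0, hi=4, mid=2, val=29
Step 3: lo=3, hi=4, mid=3, val=45

Found at index 3


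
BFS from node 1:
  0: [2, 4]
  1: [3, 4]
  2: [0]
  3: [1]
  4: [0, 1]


Visit 1, enqueue [3, 4]
Visit 3, enqueue []
Visit 4, enqueue [0]
Visit 0, enqueue [2]
Visit 2, enqueue []

BFS order: [1, 3, 4, 0, 2]


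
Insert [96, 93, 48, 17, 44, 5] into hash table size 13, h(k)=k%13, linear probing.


Insert 96: h=5 -> slot 5
Insert 93: h=2 -> slot 2
Insert 48: h=9 -> slot 9
Insert 17: h=4 -> slot 4
Insert 44: h=5, 1 probes -> slot 6
Insert 5: h=5, 2 probes -> slot 7

Table: [None, None, 93, None, 17, 96, 44, 5, None, 48, None, None, None]


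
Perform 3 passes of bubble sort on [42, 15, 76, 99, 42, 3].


Initial: [42, 15, 76, 99, 42, 3]
Pass 1: [15, 42, 76, 42, 3, 99] (3 swaps)
Pass 2: [15, 42, 42, 3, 76, 99] (2 swaps)
Pass 3: [15, 42, 3, 42, 76, 99] (1 swaps)

After 3 passes: [15, 42, 3, 42, 76, 99]


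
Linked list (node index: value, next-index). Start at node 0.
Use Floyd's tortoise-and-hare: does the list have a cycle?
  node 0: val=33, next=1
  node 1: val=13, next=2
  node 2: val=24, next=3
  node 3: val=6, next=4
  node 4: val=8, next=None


Floyd's tortoise (slow, +1) and hare (fast, +2):
  init: slow=0, fast=0
  step 1: slow=1, fast=2
  step 2: slow=2, fast=4
  step 3: fast -> None, no cycle

Cycle: no


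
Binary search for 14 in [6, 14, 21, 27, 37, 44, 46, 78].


Step 1: lo=0, hi=7, mid=3, val=27
Step 2: lo=0, hi=2, mid=1, val=14

Found at index 1


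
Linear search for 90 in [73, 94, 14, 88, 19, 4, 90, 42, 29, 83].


i=0: 73!=90
i=1: 94!=90
i=2: 14!=90
i=3: 88!=90
i=4: 19!=90
i=5: 4!=90
i=6: 90==90 found!

Found at 6, 7 comps


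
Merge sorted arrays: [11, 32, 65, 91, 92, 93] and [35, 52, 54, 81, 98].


Take 11 from A
Take 32 from A
Take 35 from B
Take 52 from B
Take 54 from B
Take 65 from A
Take 81 from B
Take 91 from A
Take 92 from A
Take 93 from A

Merged: [11, 32, 35, 52, 54, 65, 81, 91, 92, 93, 98]


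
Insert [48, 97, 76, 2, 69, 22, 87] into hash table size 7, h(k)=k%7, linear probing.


Insert 48: h=6 -> slot 6
Insert 97: h=6, 1 probes -> slot 0
Insert 76: h=6, 2 probes -> slot 1
Insert 2: h=2 -> slot 2
Insert 69: h=6, 4 probes -> slot 3
Insert 22: h=1, 3 probes -> slot 4
Insert 87: h=3, 2 probes -> slot 5

Table: [97, 76, 2, 69, 22, 87, 48]


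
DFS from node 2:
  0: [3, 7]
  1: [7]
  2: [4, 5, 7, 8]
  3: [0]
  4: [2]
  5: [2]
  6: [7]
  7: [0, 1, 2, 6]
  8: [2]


Visit 2, push [8, 7, 5, 4]
Visit 4, push []
Visit 5, push []
Visit 7, push [6, 1, 0]
Visit 0, push [3]
Visit 3, push []
Visit 1, push []
Visit 6, push []
Visit 8, push []

DFS order: [2, 4, 5, 7, 0, 3, 1, 6, 8]


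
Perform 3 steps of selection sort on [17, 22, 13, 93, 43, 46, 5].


Initial: [17, 22, 13, 93, 43, 46, 5]
Step 1: min=5 at 6
  Swap: [5, 22, 13, 93, 43, 46, 17]
Step 2: min=13 at 2
  Swap: [5, 13, 22, 93, 43, 46, 17]
Step 3: min=17 at 6
  Swap: [5, 13, 17, 93, 43, 46, 22]

After 3 steps: [5, 13, 17, 93, 43, 46, 22]


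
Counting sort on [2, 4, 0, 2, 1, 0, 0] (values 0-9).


Input: [2, 4, 0, 2, 1, 0, 0]
Counts: [3, 1, 2, 0, 1, 0, 0, 0, 0, 0]

Sorted: [0, 0, 0, 1, 2, 2, 4]


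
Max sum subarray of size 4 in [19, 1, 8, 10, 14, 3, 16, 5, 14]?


[0:4]: 38
[1:5]: 33
[2:6]: 35
[3:7]: 43
[4:8]: 38
[5:9]: 38

Max: 43 at [3:7]


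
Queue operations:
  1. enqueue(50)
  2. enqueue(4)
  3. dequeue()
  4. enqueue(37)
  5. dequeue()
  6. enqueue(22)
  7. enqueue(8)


enqueue(50) -> [50]
enqueue(4) -> [50, 4]
dequeue()->50, [4]
enqueue(37) -> [4, 37]
dequeue()->4, [37]
enqueue(22) -> [37, 22]
enqueue(8) -> [37, 22, 8]

Final queue: [37, 22, 8]


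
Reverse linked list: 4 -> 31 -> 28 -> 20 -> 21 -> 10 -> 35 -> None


Step 1: curr=4, set curr.next=prev(None) | reversed so far: 4
Step 2: curr=31, set curr.next=prev(4) | reversed so far: 31 -> 4
Step 3: curr=28, set curr.next=prev(31) | reversed so far: 28 -> 31 -> 4
Step 4: curr=20, set curr.next=prev(28) | reversed so far: 20 -> 28 -> 31 -> 4
Step 5: curr=21, set curr.next=prev(20) | reversed so far: 21 -> 20 -> 28 -> 31 -> 4
Step 6: curr=10, set curr.next=prev(21) | reversed so far: 10 -> 21 -> 20 -> 28 -> 31 -> 4
Step 7: curr=35, set curr.next=prev(10) | reversed so far: 35 -> 10 -> 21 -> 20 -> 28 -> 31 -> 4

35 -> 10 -> 21 -> 20 -> 28 -> 31 -> 4 -> None


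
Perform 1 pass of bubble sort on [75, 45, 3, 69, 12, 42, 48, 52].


Initial: [75, 45, 3, 69, 12, 42, 48, 52]
Pass 1: [45, 3, 69, 12, 42, 48, 52, 75] (7 swaps)

After 1 pass: [45, 3, 69, 12, 42, 48, 52, 75]


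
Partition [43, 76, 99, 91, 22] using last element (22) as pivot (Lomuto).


Pivot: 22
Place pivot at 0: [22, 76, 99, 91, 43]

Partitioned: [22, 76, 99, 91, 43]


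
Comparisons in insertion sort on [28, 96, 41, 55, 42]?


Algorithm: insertion sort
Input: [28, 96, 41, 55, 42]
Sorted: [28, 41, 42, 55, 96]

8


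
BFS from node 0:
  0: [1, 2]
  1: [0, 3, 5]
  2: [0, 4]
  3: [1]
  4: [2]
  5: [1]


Visit 0, enqueue [1, 2]
Visit 1, enqueue [3, 5]
Visit 2, enqueue [4]
Visit 3, enqueue []
Visit 5, enqueue []
Visit 4, enqueue []

BFS order: [0, 1, 2, 3, 5, 4]


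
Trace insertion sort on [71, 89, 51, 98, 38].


Initial: [71, 89, 51, 98, 38]
Insert 89: [71, 89, 51, 98, 38]
Insert 51: [51, 71, 89, 98, 38]
Insert 98: [51, 71, 89, 98, 38]
Insert 38: [38, 51, 71, 89, 98]

Sorted: [38, 51, 71, 89, 98]


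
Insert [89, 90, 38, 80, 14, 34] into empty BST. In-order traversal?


Insert 89: root
Insert 90: R from 89
Insert 38: L from 89
Insert 80: L from 89 -> R from 38
Insert 14: L from 89 -> L from 38
Insert 34: L from 89 -> L from 38 -> R from 14

In-order: [14, 34, 38, 80, 89, 90]


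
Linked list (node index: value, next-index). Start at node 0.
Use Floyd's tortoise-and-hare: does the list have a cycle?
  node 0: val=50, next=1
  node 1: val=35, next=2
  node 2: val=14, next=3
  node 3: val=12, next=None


Floyd's tortoise (slow, +1) and hare (fast, +2):
  init: slow=0, fast=0
  step 1: slow=1, fast=2
  step 2: fast 2->3->None, no cycle

Cycle: no


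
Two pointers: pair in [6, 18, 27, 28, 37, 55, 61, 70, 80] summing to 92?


lo=0(6)+hi=8(80)=86
lo=1(18)+hi=8(80)=98
lo=1(18)+hi=7(70)=88
lo=2(27)+hi=7(70)=97
lo=2(27)+hi=6(61)=88
lo=3(28)+hi=6(61)=89
lo=4(37)+hi=6(61)=98
lo=4(37)+hi=5(55)=92

Yes: 37+55=92


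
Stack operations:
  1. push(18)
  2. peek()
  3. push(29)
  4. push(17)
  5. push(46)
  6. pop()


push(18) -> [18]
peek()->18
push(29) -> [18, 29]
push(17) -> [18, 29, 17]
push(46) -> [18, 29, 17, 46]
pop()->46, [18, 29, 17]

Final stack: [18, 29, 17]


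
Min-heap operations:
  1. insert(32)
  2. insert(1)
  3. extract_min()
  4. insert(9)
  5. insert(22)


insert(32) -> [32]
insert(1) -> [1, 32]
extract_min()->1, [32]
insert(9) -> [9, 32]
insert(22) -> [9, 32, 22]

Final heap: [9, 32, 22]


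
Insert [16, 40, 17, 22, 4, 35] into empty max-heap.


Insert 16: [16]
Insert 40: [40, 16]
Insert 17: [40, 16, 17]
Insert 22: [40, 22, 17, 16]
Insert 4: [40, 22, 17, 16, 4]
Insert 35: [40, 22, 35, 16, 4, 17]

Final heap: [40, 22, 35, 16, 4, 17]


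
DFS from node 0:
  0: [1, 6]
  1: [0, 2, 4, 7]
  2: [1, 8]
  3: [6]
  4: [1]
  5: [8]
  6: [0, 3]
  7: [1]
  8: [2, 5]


Visit 0, push [6, 1]
Visit 1, push [7, 4, 2]
Visit 2, push [8]
Visit 8, push [5]
Visit 5, push []
Visit 4, push []
Visit 7, push []
Visit 6, push [3]
Visit 3, push []

DFS order: [0, 1, 2, 8, 5, 4, 7, 6, 3]


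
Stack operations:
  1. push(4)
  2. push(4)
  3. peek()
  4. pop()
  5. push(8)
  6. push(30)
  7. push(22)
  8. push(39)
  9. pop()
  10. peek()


push(4) -> [4]
push(4) -> [4, 4]
peek()->4
pop()->4, [4]
push(8) -> [4, 8]
push(30) -> [4, 8, 30]
push(22) -> [4, 8, 30, 22]
push(39) -> [4, 8, 30, 22, 39]
pop()->39, [4, 8, 30, 22]
peek()->22

Final stack: [4, 8, 30, 22]


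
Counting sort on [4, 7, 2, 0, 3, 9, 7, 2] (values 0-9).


Input: [4, 7, 2, 0, 3, 9, 7, 2]
Counts: [1, 0, 2, 1, 1, 0, 0, 2, 0, 1]

Sorted: [0, 2, 2, 3, 4, 7, 7, 9]


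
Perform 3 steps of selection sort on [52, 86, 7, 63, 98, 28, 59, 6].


Initial: [52, 86, 7, 63, 98, 28, 59, 6]
Step 1: min=6 at 7
  Swap: [6, 86, 7, 63, 98, 28, 59, 52]
Step 2: min=7 at 2
  Swap: [6, 7, 86, 63, 98, 28, 59, 52]
Step 3: min=28 at 5
  Swap: [6, 7, 28, 63, 98, 86, 59, 52]

After 3 steps: [6, 7, 28, 63, 98, 86, 59, 52]


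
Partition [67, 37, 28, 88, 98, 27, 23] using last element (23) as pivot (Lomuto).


Pivot: 23
Place pivot at 0: [23, 37, 28, 88, 98, 27, 67]

Partitioned: [23, 37, 28, 88, 98, 27, 67]


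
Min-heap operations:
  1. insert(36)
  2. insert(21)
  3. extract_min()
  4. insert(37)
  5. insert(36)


insert(36) -> [36]
insert(21) -> [21, 36]
extract_min()->21, [36]
insert(37) -> [36, 37]
insert(36) -> [36, 37, 36]

Final heap: [36, 37, 36]


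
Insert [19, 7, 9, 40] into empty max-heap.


Insert 19: [19]
Insert 7: [19, 7]
Insert 9: [19, 7, 9]
Insert 40: [40, 19, 9, 7]

Final heap: [40, 19, 9, 7]


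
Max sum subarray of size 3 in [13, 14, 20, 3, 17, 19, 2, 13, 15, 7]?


[0:3]: 47
[1:4]: 37
[2:5]: 40
[3:6]: 39
[4:7]: 38
[5:8]: 34
[6:9]: 30
[7:10]: 35

Max: 47 at [0:3]


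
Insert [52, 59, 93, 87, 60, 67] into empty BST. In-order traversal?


Insert 52: root
Insert 59: R from 52
Insert 93: R from 52 -> R from 59
Insert 87: R from 52 -> R from 59 -> L from 93
Insert 60: R from 52 -> R from 59 -> L from 93 -> L from 87
Insert 67: R from 52 -> R from 59 -> L from 93 -> L from 87 -> R from 60

In-order: [52, 59, 60, 67, 87, 93]


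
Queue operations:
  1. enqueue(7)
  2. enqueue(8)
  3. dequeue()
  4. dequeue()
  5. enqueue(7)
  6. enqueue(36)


enqueue(7) -> [7]
enqueue(8) -> [7, 8]
dequeue()->7, [8]
dequeue()->8, []
enqueue(7) -> [7]
enqueue(36) -> [7, 36]

Final queue: [7, 36]


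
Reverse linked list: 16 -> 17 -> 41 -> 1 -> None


Step 1: curr=16, set curr.next=prev(None) | reversed so far: 16
Step 2: curr=17, set curr.next=prev(16) | reversed so far: 17 -> 16
Step 3: curr=41, set curr.next=prev(17) | reversed so far: 41 -> 17 -> 16
Step 4: curr=1, set curr.next=prev(41) | reversed so far: 1 -> 41 -> 17 -> 16

1 -> 41 -> 17 -> 16 -> None


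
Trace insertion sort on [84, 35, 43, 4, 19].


Initial: [84, 35, 43, 4, 19]
Insert 35: [35, 84, 43, 4, 19]
Insert 43: [35, 43, 84, 4, 19]
Insert 4: [4, 35, 43, 84, 19]
Insert 19: [4, 19, 35, 43, 84]

Sorted: [4, 19, 35, 43, 84]


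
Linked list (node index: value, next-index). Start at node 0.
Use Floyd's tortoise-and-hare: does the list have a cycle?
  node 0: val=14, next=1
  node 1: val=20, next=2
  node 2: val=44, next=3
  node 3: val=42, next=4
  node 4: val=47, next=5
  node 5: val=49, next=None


Floyd's tortoise (slow, +1) and hare (fast, +2):
  init: slow=0, fast=0
  step 1: slow=1, fast=2
  step 2: slow=2, fast=4
  step 3: fast 4->5->None, no cycle

Cycle: no


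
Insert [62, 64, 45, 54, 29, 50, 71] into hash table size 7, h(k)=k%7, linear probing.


Insert 62: h=6 -> slot 6
Insert 64: h=1 -> slot 1
Insert 45: h=3 -> slot 3
Insert 54: h=5 -> slot 5
Insert 29: h=1, 1 probes -> slot 2
Insert 50: h=1, 3 probes -> slot 4
Insert 71: h=1, 6 probes -> slot 0

Table: [71, 64, 29, 45, 50, 54, 62]


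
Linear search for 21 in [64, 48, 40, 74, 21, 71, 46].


i=0: 64!=21
i=1: 48!=21
i=2: 40!=21
i=3: 74!=21
i=4: 21==21 found!

Found at 4, 5 comps


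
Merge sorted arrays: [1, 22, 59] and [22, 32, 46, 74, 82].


Take 1 from A
Take 22 from A
Take 22 from B
Take 32 from B
Take 46 from B
Take 59 from A

Merged: [1, 22, 22, 32, 46, 59, 74, 82]


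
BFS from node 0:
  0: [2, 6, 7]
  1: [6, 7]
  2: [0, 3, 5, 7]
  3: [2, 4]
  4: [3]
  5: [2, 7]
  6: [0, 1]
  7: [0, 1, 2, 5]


Visit 0, enqueue [2, 6, 7]
Visit 2, enqueue [3, 5]
Visit 6, enqueue [1]
Visit 7, enqueue []
Visit 3, enqueue [4]
Visit 5, enqueue []
Visit 1, enqueue []
Visit 4, enqueue []

BFS order: [0, 2, 6, 7, 3, 5, 1, 4]


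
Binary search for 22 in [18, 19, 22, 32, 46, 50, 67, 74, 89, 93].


Step 1: lo=0, hi=9, mid=4, val=46
Step 2: lo=0, hi=3, mid=1, val=19
Step 3: lo=2, hi=3, mid=2, val=22

Found at index 2


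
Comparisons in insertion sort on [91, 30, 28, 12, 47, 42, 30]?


Algorithm: insertion sort
Input: [91, 30, 28, 12, 47, 42, 30]
Sorted: [12, 28, 30, 30, 42, 47, 91]

15


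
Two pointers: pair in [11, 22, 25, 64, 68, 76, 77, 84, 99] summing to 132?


lo=0(11)+hi=8(99)=110
lo=1(22)+hi=8(99)=121
lo=2(25)+hi=8(99)=124
lo=3(64)+hi=8(99)=163
lo=3(64)+hi=7(84)=148
lo=3(64)+hi=6(77)=141
lo=3(64)+hi=5(76)=140
lo=3(64)+hi=4(68)=132

Yes: 64+68=132


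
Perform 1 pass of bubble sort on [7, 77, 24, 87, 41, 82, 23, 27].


Initial: [7, 77, 24, 87, 41, 82, 23, 27]
Pass 1: [7, 24, 77, 41, 82, 23, 27, 87] (5 swaps)

After 1 pass: [7, 24, 77, 41, 82, 23, 27, 87]


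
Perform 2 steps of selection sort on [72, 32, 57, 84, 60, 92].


Initial: [72, 32, 57, 84, 60, 92]
Step 1: min=32 at 1
  Swap: [32, 72, 57, 84, 60, 92]
Step 2: min=57 at 2
  Swap: [32, 57, 72, 84, 60, 92]

After 2 steps: [32, 57, 72, 84, 60, 92]


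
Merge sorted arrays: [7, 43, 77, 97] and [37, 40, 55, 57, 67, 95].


Take 7 from A
Take 37 from B
Take 40 from B
Take 43 from A
Take 55 from B
Take 57 from B
Take 67 from B
Take 77 from A
Take 95 from B

Merged: [7, 37, 40, 43, 55, 57, 67, 77, 95, 97]


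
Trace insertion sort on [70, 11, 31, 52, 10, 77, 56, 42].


Initial: [70, 11, 31, 52, 10, 77, 56, 42]
Insert 11: [11, 70, 31, 52, 10, 77, 56, 42]
Insert 31: [11, 31, 70, 52, 10, 77, 56, 42]
Insert 52: [11, 31, 52, 70, 10, 77, 56, 42]
Insert 10: [10, 11, 31, 52, 70, 77, 56, 42]
Insert 77: [10, 11, 31, 52, 70, 77, 56, 42]
Insert 56: [10, 11, 31, 52, 56, 70, 77, 42]
Insert 42: [10, 11, 31, 42, 52, 56, 70, 77]

Sorted: [10, 11, 31, 42, 52, 56, 70, 77]


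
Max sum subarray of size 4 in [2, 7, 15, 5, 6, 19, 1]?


[0:4]: 29
[1:5]: 33
[2:6]: 45
[3:7]: 31

Max: 45 at [2:6]


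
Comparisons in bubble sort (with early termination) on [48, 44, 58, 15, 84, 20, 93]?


Algorithm: bubble sort (with early termination)
Input: [48, 44, 58, 15, 84, 20, 93]
Sorted: [15, 20, 44, 48, 58, 84, 93]

20


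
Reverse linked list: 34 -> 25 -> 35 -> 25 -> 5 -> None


Step 1: curr=34, set curr.next=prev(None) | reversed so far: 34
Step 2: curr=25, set curr.next=prev(34) | reversed so far: 25 -> 34
Step 3: curr=35, set curr.next=prev(25) | reversed so far: 35 -> 25 -> 34
Step 4: curr=25, set curr.next=prev(35) | reversed so far: 25 -> 35 -> 25 -> 34
Step 5: curr=5, set curr.next=prev(25) | reversed so far: 5 -> 25 -> 35 -> 25 -> 34

5 -> 25 -> 35 -> 25 -> 34 -> None


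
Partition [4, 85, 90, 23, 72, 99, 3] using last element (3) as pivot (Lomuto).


Pivot: 3
Place pivot at 0: [3, 85, 90, 23, 72, 99, 4]

Partitioned: [3, 85, 90, 23, 72, 99, 4]


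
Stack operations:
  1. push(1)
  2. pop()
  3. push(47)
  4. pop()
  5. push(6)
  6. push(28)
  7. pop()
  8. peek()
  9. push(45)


push(1) -> [1]
pop()->1, []
push(47) -> [47]
pop()->47, []
push(6) -> [6]
push(28) -> [6, 28]
pop()->28, [6]
peek()->6
push(45) -> [6, 45]

Final stack: [6, 45]


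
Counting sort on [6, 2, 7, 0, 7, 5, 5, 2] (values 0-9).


Input: [6, 2, 7, 0, 7, 5, 5, 2]
Counts: [1, 0, 2, 0, 0, 2, 1, 2, 0, 0]

Sorted: [0, 2, 2, 5, 5, 6, 7, 7]


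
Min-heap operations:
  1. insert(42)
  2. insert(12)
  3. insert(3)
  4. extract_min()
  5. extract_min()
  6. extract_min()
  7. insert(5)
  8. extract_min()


insert(42) -> [42]
insert(12) -> [12, 42]
insert(3) -> [3, 42, 12]
extract_min()->3, [12, 42]
extract_min()->12, [42]
extract_min()->42, []
insert(5) -> [5]
extract_min()->5, []

Final heap: []


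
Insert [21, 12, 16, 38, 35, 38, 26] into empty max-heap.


Insert 21: [21]
Insert 12: [21, 12]
Insert 16: [21, 12, 16]
Insert 38: [38, 21, 16, 12]
Insert 35: [38, 35, 16, 12, 21]
Insert 38: [38, 35, 38, 12, 21, 16]
Insert 26: [38, 35, 38, 12, 21, 16, 26]

Final heap: [38, 35, 38, 12, 21, 16, 26]


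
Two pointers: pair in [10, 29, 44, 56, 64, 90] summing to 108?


lo=0(10)+hi=5(90)=100
lo=1(29)+hi=5(90)=119
lo=1(29)+hi=4(64)=93
lo=2(44)+hi=4(64)=108

Yes: 44+64=108


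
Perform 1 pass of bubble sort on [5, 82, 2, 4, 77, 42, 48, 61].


Initial: [5, 82, 2, 4, 77, 42, 48, 61]
Pass 1: [5, 2, 4, 77, 42, 48, 61, 82] (6 swaps)

After 1 pass: [5, 2, 4, 77, 42, 48, 61, 82]


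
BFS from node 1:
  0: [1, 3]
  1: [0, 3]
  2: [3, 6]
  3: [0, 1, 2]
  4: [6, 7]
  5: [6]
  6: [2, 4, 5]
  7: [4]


Visit 1, enqueue [0, 3]
Visit 0, enqueue []
Visit 3, enqueue [2]
Visit 2, enqueue [6]
Visit 6, enqueue [4, 5]
Visit 4, enqueue [7]
Visit 5, enqueue []
Visit 7, enqueue []

BFS order: [1, 0, 3, 2, 6, 4, 5, 7]


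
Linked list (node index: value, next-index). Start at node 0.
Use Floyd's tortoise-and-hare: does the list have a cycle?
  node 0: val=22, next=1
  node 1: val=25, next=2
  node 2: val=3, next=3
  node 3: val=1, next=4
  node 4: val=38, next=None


Floyd's tortoise (slow, +1) and hare (fast, +2):
  init: slow=0, fast=0
  step 1: slow=1, fast=2
  step 2: slow=2, fast=4
  step 3: fast -> None, no cycle

Cycle: no


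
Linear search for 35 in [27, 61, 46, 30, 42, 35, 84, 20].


i=0: 27!=35
i=1: 61!=35
i=2: 46!=35
i=3: 30!=35
i=4: 42!=35
i=5: 35==35 found!

Found at 5, 6 comps


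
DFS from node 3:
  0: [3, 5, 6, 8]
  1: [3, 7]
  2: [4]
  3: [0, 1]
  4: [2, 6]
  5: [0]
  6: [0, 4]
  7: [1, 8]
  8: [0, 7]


Visit 3, push [1, 0]
Visit 0, push [8, 6, 5]
Visit 5, push []
Visit 6, push [4]
Visit 4, push [2]
Visit 2, push []
Visit 8, push [7]
Visit 7, push [1]
Visit 1, push []

DFS order: [3, 0, 5, 6, 4, 2, 8, 7, 1]


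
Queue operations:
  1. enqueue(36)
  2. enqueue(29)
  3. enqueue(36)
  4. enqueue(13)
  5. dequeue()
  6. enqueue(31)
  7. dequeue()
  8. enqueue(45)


enqueue(36) -> [36]
enqueue(29) -> [36, 29]
enqueue(36) -> [36, 29, 36]
enqueue(13) -> [36, 29, 36, 13]
dequeue()->36, [29, 36, 13]
enqueue(31) -> [29, 36, 13, 31]
dequeue()->29, [36, 13, 31]
enqueue(45) -> [36, 13, 31, 45]

Final queue: [36, 13, 31, 45]


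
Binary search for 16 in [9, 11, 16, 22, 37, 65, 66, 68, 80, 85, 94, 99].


Step 1: lo=0, hi=11, mid=5, val=65
Step 2: lo=0, hi=4, mid=2, val=16

Found at index 2


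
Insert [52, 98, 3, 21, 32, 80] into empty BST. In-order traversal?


Insert 52: root
Insert 98: R from 52
Insert 3: L from 52
Insert 21: L from 52 -> R from 3
Insert 32: L from 52 -> R from 3 -> R from 21
Insert 80: R from 52 -> L from 98

In-order: [3, 21, 32, 52, 80, 98]


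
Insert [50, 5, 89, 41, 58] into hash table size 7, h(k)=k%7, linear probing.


Insert 50: h=1 -> slot 1
Insert 5: h=5 -> slot 5
Insert 89: h=5, 1 probes -> slot 6
Insert 41: h=6, 1 probes -> slot 0
Insert 58: h=2 -> slot 2

Table: [41, 50, 58, None, None, 5, 89]


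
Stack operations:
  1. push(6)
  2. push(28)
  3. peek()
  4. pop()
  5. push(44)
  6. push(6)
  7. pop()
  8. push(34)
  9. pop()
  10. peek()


push(6) -> [6]
push(28) -> [6, 28]
peek()->28
pop()->28, [6]
push(44) -> [6, 44]
push(6) -> [6, 44, 6]
pop()->6, [6, 44]
push(34) -> [6, 44, 34]
pop()->34, [6, 44]
peek()->44

Final stack: [6, 44]


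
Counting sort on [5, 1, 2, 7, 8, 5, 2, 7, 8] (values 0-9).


Input: [5, 1, 2, 7, 8, 5, 2, 7, 8]
Counts: [0, 1, 2, 0, 0, 2, 0, 2, 2, 0]

Sorted: [1, 2, 2, 5, 5, 7, 7, 8, 8]


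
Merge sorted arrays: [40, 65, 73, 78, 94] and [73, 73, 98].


Take 40 from A
Take 65 from A
Take 73 from A
Take 73 from B
Take 73 from B
Take 78 from A
Take 94 from A

Merged: [40, 65, 73, 73, 73, 78, 94, 98]


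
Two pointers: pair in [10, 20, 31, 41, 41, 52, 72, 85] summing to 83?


lo=0(10)+hi=7(85)=95
lo=0(10)+hi=6(72)=82
lo=1(20)+hi=6(72)=92
lo=1(20)+hi=5(52)=72
lo=2(31)+hi=5(52)=83

Yes: 31+52=83


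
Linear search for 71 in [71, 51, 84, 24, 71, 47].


i=0: 71==71 found!

Found at 0, 1 comps


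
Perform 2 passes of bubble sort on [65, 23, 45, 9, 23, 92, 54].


Initial: [65, 23, 45, 9, 23, 92, 54]
Pass 1: [23, 45, 9, 23, 65, 54, 92] (5 swaps)
Pass 2: [23, 9, 23, 45, 54, 65, 92] (3 swaps)

After 2 passes: [23, 9, 23, 45, 54, 65, 92]


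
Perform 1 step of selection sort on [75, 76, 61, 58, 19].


Initial: [75, 76, 61, 58, 19]
Step 1: min=19 at 4
  Swap: [19, 76, 61, 58, 75]

After 1 step: [19, 76, 61, 58, 75]


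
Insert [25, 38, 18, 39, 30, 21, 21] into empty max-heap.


Insert 25: [25]
Insert 38: [38, 25]
Insert 18: [38, 25, 18]
Insert 39: [39, 38, 18, 25]
Insert 30: [39, 38, 18, 25, 30]
Insert 21: [39, 38, 21, 25, 30, 18]
Insert 21: [39, 38, 21, 25, 30, 18, 21]

Final heap: [39, 38, 21, 25, 30, 18, 21]


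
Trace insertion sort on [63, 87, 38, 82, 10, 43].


Initial: [63, 87, 38, 82, 10, 43]
Insert 87: [63, 87, 38, 82, 10, 43]
Insert 38: [38, 63, 87, 82, 10, 43]
Insert 82: [38, 63, 82, 87, 10, 43]
Insert 10: [10, 38, 63, 82, 87, 43]
Insert 43: [10, 38, 43, 63, 82, 87]

Sorted: [10, 38, 43, 63, 82, 87]


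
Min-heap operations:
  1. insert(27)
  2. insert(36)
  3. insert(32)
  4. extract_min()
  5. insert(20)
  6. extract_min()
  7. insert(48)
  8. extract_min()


insert(27) -> [27]
insert(36) -> [27, 36]
insert(32) -> [27, 36, 32]
extract_min()->27, [32, 36]
insert(20) -> [20, 36, 32]
extract_min()->20, [32, 36]
insert(48) -> [32, 36, 48]
extract_min()->32, [36, 48]

Final heap: [36, 48]


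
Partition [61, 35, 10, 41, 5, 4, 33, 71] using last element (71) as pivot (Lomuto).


Pivot: 71
  61 <= 71: advance i (no swap)
  35 <= 71: advance i (no swap)
  10 <= 71: advance i (no swap)
  41 <= 71: advance i (no swap)
  5 <= 71: advance i (no swap)
  4 <= 71: advance i (no swap)
  33 <= 71: advance i (no swap)
Place pivot at 7: [61, 35, 10, 41, 5, 4, 33, 71]

Partitioned: [61, 35, 10, 41, 5, 4, 33, 71]


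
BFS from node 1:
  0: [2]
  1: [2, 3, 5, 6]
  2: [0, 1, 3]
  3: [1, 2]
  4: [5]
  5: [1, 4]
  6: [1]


Visit 1, enqueue [2, 3, 5, 6]
Visit 2, enqueue [0]
Visit 3, enqueue []
Visit 5, enqueue [4]
Visit 6, enqueue []
Visit 0, enqueue []
Visit 4, enqueue []

BFS order: [1, 2, 3, 5, 6, 0, 4]


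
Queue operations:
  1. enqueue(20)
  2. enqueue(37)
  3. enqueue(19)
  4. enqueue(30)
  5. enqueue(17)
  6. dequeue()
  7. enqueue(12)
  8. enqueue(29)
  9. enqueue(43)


enqueue(20) -> [20]
enqueue(37) -> [20, 37]
enqueue(19) -> [20, 37, 19]
enqueue(30) -> [20, 37, 19, 30]
enqueue(17) -> [20, 37, 19, 30, 17]
dequeue()->20, [37, 19, 30, 17]
enqueue(12) -> [37, 19, 30, 17, 12]
enqueue(29) -> [37, 19, 30, 17, 12, 29]
enqueue(43) -> [37, 19, 30, 17, 12, 29, 43]

Final queue: [37, 19, 30, 17, 12, 29, 43]


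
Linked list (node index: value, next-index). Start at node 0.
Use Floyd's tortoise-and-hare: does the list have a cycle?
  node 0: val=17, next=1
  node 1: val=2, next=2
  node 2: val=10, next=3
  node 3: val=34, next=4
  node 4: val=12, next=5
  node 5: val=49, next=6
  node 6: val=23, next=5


Floyd's tortoise (slow, +1) and hare (fast, +2):
  init: slow=0, fast=0
  step 1: slow=1, fast=2
  step 2: slow=2, fast=4
  step 3: slow=3, fast=6
  step 4: slow=4, fast=6
  step 5: slow=5, fast=6
  step 6: slow=6, fast=6
  slow == fast at node 6: cycle detected

Cycle: yes


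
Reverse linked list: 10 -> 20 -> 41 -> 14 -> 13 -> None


Step 1: curr=10, set curr.next=prev(None) | reversed so far: 10
Step 2: curr=20, set curr.next=prev(10) | reversed so far: 20 -> 10
Step 3: curr=41, set curr.next=prev(20) | reversed so far: 41 -> 20 -> 10
Step 4: curr=14, set curr.next=prev(41) | reversed so far: 14 -> 41 -> 20 -> 10
Step 5: curr=13, set curr.next=prev(14) | reversed so far: 13 -> 14 -> 41 -> 20 -> 10

13 -> 14 -> 41 -> 20 -> 10 -> None


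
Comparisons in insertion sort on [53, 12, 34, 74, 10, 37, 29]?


Algorithm: insertion sort
Input: [53, 12, 34, 74, 10, 37, 29]
Sorted: [10, 12, 29, 34, 37, 53, 74]

16


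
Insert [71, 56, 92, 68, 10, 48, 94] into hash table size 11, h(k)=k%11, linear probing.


Insert 71: h=5 -> slot 5
Insert 56: h=1 -> slot 1
Insert 92: h=4 -> slot 4
Insert 68: h=2 -> slot 2
Insert 10: h=10 -> slot 10
Insert 48: h=4, 2 probes -> slot 6
Insert 94: h=6, 1 probes -> slot 7

Table: [None, 56, 68, None, 92, 71, 48, 94, None, None, 10]


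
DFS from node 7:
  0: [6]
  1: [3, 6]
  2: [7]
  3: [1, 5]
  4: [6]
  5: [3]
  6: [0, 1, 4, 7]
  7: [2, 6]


Visit 7, push [6, 2]
Visit 2, push []
Visit 6, push [4, 1, 0]
Visit 0, push []
Visit 1, push [3]
Visit 3, push [5]
Visit 5, push []
Visit 4, push []

DFS order: [7, 2, 6, 0, 1, 3, 5, 4]


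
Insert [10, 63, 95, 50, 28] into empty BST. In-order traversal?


Insert 10: root
Insert 63: R from 10
Insert 95: R from 10 -> R from 63
Insert 50: R from 10 -> L from 63
Insert 28: R from 10 -> L from 63 -> L from 50

In-order: [10, 28, 50, 63, 95]


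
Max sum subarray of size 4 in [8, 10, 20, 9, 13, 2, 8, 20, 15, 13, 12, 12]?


[0:4]: 47
[1:5]: 52
[2:6]: 44
[3:7]: 32
[4:8]: 43
[5:9]: 45
[6:10]: 56
[7:11]: 60
[8:12]: 52

Max: 60 at [7:11]


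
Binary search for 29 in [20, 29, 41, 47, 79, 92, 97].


Step 1: lo=0, hi=6, mid=3, val=47
Step 2: lo=0, hi=2, mid=1, val=29

Found at index 1


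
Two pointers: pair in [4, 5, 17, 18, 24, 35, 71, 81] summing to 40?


lo=0(4)+hi=7(81)=85
lo=0(4)+hi=6(71)=75
lo=0(4)+hi=5(35)=39
lo=1(5)+hi=5(35)=40

Yes: 5+35=40


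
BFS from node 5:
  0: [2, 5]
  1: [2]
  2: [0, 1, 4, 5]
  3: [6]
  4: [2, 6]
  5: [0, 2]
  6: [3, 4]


Visit 5, enqueue [0, 2]
Visit 0, enqueue []
Visit 2, enqueue [1, 4]
Visit 1, enqueue []
Visit 4, enqueue [6]
Visit 6, enqueue [3]
Visit 3, enqueue []

BFS order: [5, 0, 2, 1, 4, 6, 3]


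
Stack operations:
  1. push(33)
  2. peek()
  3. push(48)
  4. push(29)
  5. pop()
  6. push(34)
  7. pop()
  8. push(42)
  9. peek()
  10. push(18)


push(33) -> [33]
peek()->33
push(48) -> [33, 48]
push(29) -> [33, 48, 29]
pop()->29, [33, 48]
push(34) -> [33, 48, 34]
pop()->34, [33, 48]
push(42) -> [33, 48, 42]
peek()->42
push(18) -> [33, 48, 42, 18]

Final stack: [33, 48, 42, 18]


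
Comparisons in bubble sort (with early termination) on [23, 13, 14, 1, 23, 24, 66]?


Algorithm: bubble sort (with early termination)
Input: [23, 13, 14, 1, 23, 24, 66]
Sorted: [1, 13, 14, 23, 23, 24, 66]

18


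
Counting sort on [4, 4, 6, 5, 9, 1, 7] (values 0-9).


Input: [4, 4, 6, 5, 9, 1, 7]
Counts: [0, 1, 0, 0, 2, 1, 1, 1, 0, 1]

Sorted: [1, 4, 4, 5, 6, 7, 9]


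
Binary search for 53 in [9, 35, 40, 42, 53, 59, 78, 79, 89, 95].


Step 1: lo=0, hi=9, mid=4, val=53

Found at index 4


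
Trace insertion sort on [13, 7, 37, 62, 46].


Initial: [13, 7, 37, 62, 46]
Insert 7: [7, 13, 37, 62, 46]
Insert 37: [7, 13, 37, 62, 46]
Insert 62: [7, 13, 37, 62, 46]
Insert 46: [7, 13, 37, 46, 62]

Sorted: [7, 13, 37, 46, 62]


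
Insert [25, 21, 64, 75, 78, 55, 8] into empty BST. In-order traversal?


Insert 25: root
Insert 21: L from 25
Insert 64: R from 25
Insert 75: R from 25 -> R from 64
Insert 78: R from 25 -> R from 64 -> R from 75
Insert 55: R from 25 -> L from 64
Insert 8: L from 25 -> L from 21

In-order: [8, 21, 25, 55, 64, 75, 78]


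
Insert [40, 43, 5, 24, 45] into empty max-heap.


Insert 40: [40]
Insert 43: [43, 40]
Insert 5: [43, 40, 5]
Insert 24: [43, 40, 5, 24]
Insert 45: [45, 43, 5, 24, 40]

Final heap: [45, 43, 5, 24, 40]


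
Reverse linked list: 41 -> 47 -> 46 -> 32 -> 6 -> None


Step 1: curr=41, set curr.next=prev(None) | reversed so far: 41
Step 2: curr=47, set curr.next=prev(41) | reversed so far: 47 -> 41
Step 3: curr=46, set curr.next=prev(47) | reversed so far: 46 -> 47 -> 41
Step 4: curr=32, set curr.next=prev(46) | reversed so far: 32 -> 46 -> 47 -> 41
Step 5: curr=6, set curr.next=prev(32) | reversed so far: 6 -> 32 -> 46 -> 47 -> 41

6 -> 32 -> 46 -> 47 -> 41 -> None


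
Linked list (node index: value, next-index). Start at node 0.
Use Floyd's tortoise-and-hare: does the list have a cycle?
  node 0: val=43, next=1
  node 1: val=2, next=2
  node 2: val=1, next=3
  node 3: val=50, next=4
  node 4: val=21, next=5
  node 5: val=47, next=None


Floyd's tortoise (slow, +1) and hare (fast, +2):
  init: slow=0, fast=0
  step 1: slow=1, fast=2
  step 2: slow=2, fast=4
  step 3: fast 4->5->None, no cycle

Cycle: no


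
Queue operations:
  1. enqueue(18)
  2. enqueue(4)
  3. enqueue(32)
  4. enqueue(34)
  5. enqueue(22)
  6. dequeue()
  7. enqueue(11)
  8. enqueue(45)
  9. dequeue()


enqueue(18) -> [18]
enqueue(4) -> [18, 4]
enqueue(32) -> [18, 4, 32]
enqueue(34) -> [18, 4, 32, 34]
enqueue(22) -> [18, 4, 32, 34, 22]
dequeue()->18, [4, 32, 34, 22]
enqueue(11) -> [4, 32, 34, 22, 11]
enqueue(45) -> [4, 32, 34, 22, 11, 45]
dequeue()->4, [32, 34, 22, 11, 45]

Final queue: [32, 34, 22, 11, 45]


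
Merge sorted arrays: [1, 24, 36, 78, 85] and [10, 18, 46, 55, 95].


Take 1 from A
Take 10 from B
Take 18 from B
Take 24 from A
Take 36 from A
Take 46 from B
Take 55 from B
Take 78 from A
Take 85 from A

Merged: [1, 10, 18, 24, 36, 46, 55, 78, 85, 95]


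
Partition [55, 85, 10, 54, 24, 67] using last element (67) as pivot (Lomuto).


Pivot: 67
  55 <= 67: advance i (no swap)
  10 <= 67: swap -> [55, 10, 85, 54, 24, 67]
  54 <= 67: swap -> [55, 10, 54, 85, 24, 67]
  24 <= 67: swap -> [55, 10, 54, 24, 85, 67]
Place pivot at 4: [55, 10, 54, 24, 67, 85]

Partitioned: [55, 10, 54, 24, 67, 85]


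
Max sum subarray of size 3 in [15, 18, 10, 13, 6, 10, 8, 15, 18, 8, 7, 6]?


[0:3]: 43
[1:4]: 41
[2:5]: 29
[3:6]: 29
[4:7]: 24
[5:8]: 33
[6:9]: 41
[7:10]: 41
[8:11]: 33
[9:12]: 21

Max: 43 at [0:3]


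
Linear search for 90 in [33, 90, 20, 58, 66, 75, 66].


i=0: 33!=90
i=1: 90==90 found!

Found at 1, 2 comps


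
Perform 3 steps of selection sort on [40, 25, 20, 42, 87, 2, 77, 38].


Initial: [40, 25, 20, 42, 87, 2, 77, 38]
Step 1: min=2 at 5
  Swap: [2, 25, 20, 42, 87, 40, 77, 38]
Step 2: min=20 at 2
  Swap: [2, 20, 25, 42, 87, 40, 77, 38]
Step 3: min=25 at 2
  Swap: [2, 20, 25, 42, 87, 40, 77, 38]

After 3 steps: [2, 20, 25, 42, 87, 40, 77, 38]


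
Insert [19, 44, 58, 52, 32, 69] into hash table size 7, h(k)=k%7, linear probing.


Insert 19: h=5 -> slot 5
Insert 44: h=2 -> slot 2
Insert 58: h=2, 1 probes -> slot 3
Insert 52: h=3, 1 probes -> slot 4
Insert 32: h=4, 2 probes -> slot 6
Insert 69: h=6, 1 probes -> slot 0

Table: [69, None, 44, 58, 52, 19, 32]


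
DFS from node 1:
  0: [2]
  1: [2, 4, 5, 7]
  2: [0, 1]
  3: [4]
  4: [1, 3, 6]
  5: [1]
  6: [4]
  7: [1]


Visit 1, push [7, 5, 4, 2]
Visit 2, push [0]
Visit 0, push []
Visit 4, push [6, 3]
Visit 3, push []
Visit 6, push []
Visit 5, push []
Visit 7, push []

DFS order: [1, 2, 0, 4, 3, 6, 5, 7]


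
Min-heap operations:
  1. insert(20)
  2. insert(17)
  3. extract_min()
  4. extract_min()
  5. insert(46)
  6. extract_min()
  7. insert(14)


insert(20) -> [20]
insert(17) -> [17, 20]
extract_min()->17, [20]
extract_min()->20, []
insert(46) -> [46]
extract_min()->46, []
insert(14) -> [14]

Final heap: [14]


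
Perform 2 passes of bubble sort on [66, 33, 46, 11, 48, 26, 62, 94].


Initial: [66, 33, 46, 11, 48, 26, 62, 94]
Pass 1: [33, 46, 11, 48, 26, 62, 66, 94] (6 swaps)
Pass 2: [33, 11, 46, 26, 48, 62, 66, 94] (2 swaps)

After 2 passes: [33, 11, 46, 26, 48, 62, 66, 94]


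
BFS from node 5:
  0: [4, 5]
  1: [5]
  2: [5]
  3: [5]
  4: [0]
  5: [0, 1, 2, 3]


Visit 5, enqueue [0, 1, 2, 3]
Visit 0, enqueue [4]
Visit 1, enqueue []
Visit 2, enqueue []
Visit 3, enqueue []
Visit 4, enqueue []

BFS order: [5, 0, 1, 2, 3, 4]


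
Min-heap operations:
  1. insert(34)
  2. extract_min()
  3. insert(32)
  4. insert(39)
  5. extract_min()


insert(34) -> [34]
extract_min()->34, []
insert(32) -> [32]
insert(39) -> [32, 39]
extract_min()->32, [39]

Final heap: [39]


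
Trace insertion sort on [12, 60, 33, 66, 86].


Initial: [12, 60, 33, 66, 86]
Insert 60: [12, 60, 33, 66, 86]
Insert 33: [12, 33, 60, 66, 86]
Insert 66: [12, 33, 60, 66, 86]
Insert 86: [12, 33, 60, 66, 86]

Sorted: [12, 33, 60, 66, 86]


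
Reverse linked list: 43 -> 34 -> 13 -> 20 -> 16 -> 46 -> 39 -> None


Step 1: curr=43, set curr.next=prev(None) | reversed so far: 43
Step 2: curr=34, set curr.next=prev(43) | reversed so far: 34 -> 43
Step 3: curr=13, set curr.next=prev(34) | reversed so far: 13 -> 34 -> 43
Step 4: curr=20, set curr.next=prev(13) | reversed so far: 20 -> 13 -> 34 -> 43
Step 5: curr=16, set curr.next=prev(20) | reversed so far: 16 -> 20 -> 13 -> 34 -> 43
Step 6: curr=46, set curr.next=prev(16) | reversed so far: 46 -> 16 -> 20 -> 13 -> 34 -> 43
Step 7: curr=39, set curr.next=prev(46) | reversed so far: 39 -> 46 -> 16 -> 20 -> 13 -> 34 -> 43

39 -> 46 -> 16 -> 20 -> 13 -> 34 -> 43 -> None


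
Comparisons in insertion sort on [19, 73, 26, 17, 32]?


Algorithm: insertion sort
Input: [19, 73, 26, 17, 32]
Sorted: [17, 19, 26, 32, 73]

8


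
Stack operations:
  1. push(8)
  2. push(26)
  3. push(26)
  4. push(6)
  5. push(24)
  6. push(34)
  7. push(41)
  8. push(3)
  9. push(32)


push(8) -> [8]
push(26) -> [8, 26]
push(26) -> [8, 26, 26]
push(6) -> [8, 26, 26, 6]
push(24) -> [8, 26, 26, 6, 24]
push(34) -> [8, 26, 26, 6, 24, 34]
push(41) -> [8, 26, 26, 6, 24, 34, 41]
push(3) -> [8, 26, 26, 6, 24, 34, 41, 3]
push(32) -> [8, 26, 26, 6, 24, 34, 41, 3, 32]

Final stack: [8, 26, 26, 6, 24, 34, 41, 3, 32]


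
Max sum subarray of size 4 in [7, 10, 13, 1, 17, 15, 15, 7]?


[0:4]: 31
[1:5]: 41
[2:6]: 46
[3:7]: 48
[4:8]: 54

Max: 54 at [4:8]


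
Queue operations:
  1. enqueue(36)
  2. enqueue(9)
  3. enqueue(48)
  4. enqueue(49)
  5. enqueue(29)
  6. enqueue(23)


enqueue(36) -> [36]
enqueue(9) -> [36, 9]
enqueue(48) -> [36, 9, 48]
enqueue(49) -> [36, 9, 48, 49]
enqueue(29) -> [36, 9, 48, 49, 29]
enqueue(23) -> [36, 9, 48, 49, 29, 23]

Final queue: [36, 9, 48, 49, 29, 23]


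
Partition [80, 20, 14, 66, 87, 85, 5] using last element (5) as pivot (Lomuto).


Pivot: 5
Place pivot at 0: [5, 20, 14, 66, 87, 85, 80]

Partitioned: [5, 20, 14, 66, 87, 85, 80]


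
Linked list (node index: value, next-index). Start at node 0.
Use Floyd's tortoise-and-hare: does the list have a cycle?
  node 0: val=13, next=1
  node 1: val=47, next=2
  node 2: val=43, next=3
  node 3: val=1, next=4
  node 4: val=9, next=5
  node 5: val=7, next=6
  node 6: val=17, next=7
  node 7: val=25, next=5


Floyd's tortoise (slow, +1) and hare (fast, +2):
  init: slow=0, fast=0
  step 1: slow=1, fast=2
  step 2: slow=2, fast=4
  step 3: slow=3, fast=6
  step 4: slow=4, fast=5
  step 5: slow=5, fast=7
  step 6: slow=6, fast=6
  slow == fast at node 6: cycle detected

Cycle: yes


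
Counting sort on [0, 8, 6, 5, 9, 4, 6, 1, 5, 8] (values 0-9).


Input: [0, 8, 6, 5, 9, 4, 6, 1, 5, 8]
Counts: [1, 1, 0, 0, 1, 2, 2, 0, 2, 1]

Sorted: [0, 1, 4, 5, 5, 6, 6, 8, 8, 9]


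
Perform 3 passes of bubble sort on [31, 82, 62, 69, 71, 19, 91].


Initial: [31, 82, 62, 69, 71, 19, 91]
Pass 1: [31, 62, 69, 71, 19, 82, 91] (4 swaps)
Pass 2: [31, 62, 69, 19, 71, 82, 91] (1 swaps)
Pass 3: [31, 62, 19, 69, 71, 82, 91] (1 swaps)

After 3 passes: [31, 62, 19, 69, 71, 82, 91]


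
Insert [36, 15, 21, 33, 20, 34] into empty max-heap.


Insert 36: [36]
Insert 15: [36, 15]
Insert 21: [36, 15, 21]
Insert 33: [36, 33, 21, 15]
Insert 20: [36, 33, 21, 15, 20]
Insert 34: [36, 33, 34, 15, 20, 21]

Final heap: [36, 33, 34, 15, 20, 21]


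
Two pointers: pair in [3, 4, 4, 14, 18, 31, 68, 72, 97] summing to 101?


lo=0(3)+hi=8(97)=100
lo=1(4)+hi=8(97)=101

Yes: 4+97=101


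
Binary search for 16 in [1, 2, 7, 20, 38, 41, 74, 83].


Step 1: lo=0, hi=7, mid=3, val=20
Step 2: lo=0, hi=2, mid=1, val=2
Step 3: lo=2, hi=2, mid=2, val=7

Not found


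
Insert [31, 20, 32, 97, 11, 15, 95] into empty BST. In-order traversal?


Insert 31: root
Insert 20: L from 31
Insert 32: R from 31
Insert 97: R from 31 -> R from 32
Insert 11: L from 31 -> L from 20
Insert 15: L from 31 -> L from 20 -> R from 11
Insert 95: R from 31 -> R from 32 -> L from 97

In-order: [11, 15, 20, 31, 32, 95, 97]
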